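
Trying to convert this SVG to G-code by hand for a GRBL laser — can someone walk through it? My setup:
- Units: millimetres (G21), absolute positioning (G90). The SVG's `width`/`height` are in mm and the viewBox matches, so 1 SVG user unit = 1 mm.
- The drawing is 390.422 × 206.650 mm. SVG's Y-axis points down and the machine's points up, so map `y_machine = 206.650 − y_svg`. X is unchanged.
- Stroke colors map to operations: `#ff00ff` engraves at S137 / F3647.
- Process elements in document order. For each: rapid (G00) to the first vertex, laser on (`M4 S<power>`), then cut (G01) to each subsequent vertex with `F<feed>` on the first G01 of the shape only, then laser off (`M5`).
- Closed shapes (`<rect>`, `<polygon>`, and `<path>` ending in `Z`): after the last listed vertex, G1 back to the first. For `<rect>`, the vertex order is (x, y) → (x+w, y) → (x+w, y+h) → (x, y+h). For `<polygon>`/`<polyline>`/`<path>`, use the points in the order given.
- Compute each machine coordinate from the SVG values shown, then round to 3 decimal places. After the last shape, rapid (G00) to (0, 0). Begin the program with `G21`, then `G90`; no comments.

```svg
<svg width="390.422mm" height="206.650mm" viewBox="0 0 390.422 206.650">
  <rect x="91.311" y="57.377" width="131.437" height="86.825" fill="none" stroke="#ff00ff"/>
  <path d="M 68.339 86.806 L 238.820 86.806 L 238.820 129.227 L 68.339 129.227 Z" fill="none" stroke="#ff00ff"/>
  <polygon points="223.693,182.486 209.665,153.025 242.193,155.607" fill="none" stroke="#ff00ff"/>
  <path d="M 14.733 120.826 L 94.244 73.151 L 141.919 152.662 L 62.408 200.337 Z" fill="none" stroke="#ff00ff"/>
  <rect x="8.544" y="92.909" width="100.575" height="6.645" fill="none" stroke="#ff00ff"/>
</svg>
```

G21
G90
G00 X91.311 Y149.273
M4 S137
G01 X222.748 Y149.273 F3647
G01 X222.748 Y62.448
G01 X91.311 Y62.448
G01 X91.311 Y149.273
M5
G00 X68.339 Y119.844
M4 S137
G01 X238.820 Y119.844 F3647
G01 X238.820 Y77.423
G01 X68.339 Y77.423
G01 X68.339 Y119.844
M5
G00 X223.693 Y24.164
M4 S137
G01 X209.665 Y53.625 F3647
G01 X242.193 Y51.043
G01 X223.693 Y24.164
M5
G00 X14.733 Y85.824
M4 S137
G01 X94.244 Y133.499 F3647
G01 X141.919 Y53.988
G01 X62.408 Y6.313
G01 X14.733 Y85.824
M5
G00 X8.544 Y113.741
M4 S137
G01 X109.119 Y113.741 F3647
G01 X109.119 Y107.096
G01 X8.544 Y107.096
G01 X8.544 Y113.741
M5
G00 X0.000 Y0.000

viewBox `0 0 390.422 206.650` with mm width/height → 1 unit = 1 mm. Flip: y_m = 206.650 − y_svg.

**Shape 1** — `<rect>` rectangle, stroke `#ff00ff` → engrave (S137, F3647). Machine vertices: (91.311,149.273) → (222.748,149.273) → (222.748,62.448) → (91.311,62.448) → (91.311,149.273). Closed: final G1 returns to the first vertex.

**Shape 2** — `<path>` rectangle, stroke `#ff00ff` → engrave (S137, F3647). Machine vertices: (68.339,119.844) → (238.820,119.844) → (238.820,77.423) → (68.339,77.423) → (68.339,119.844). Closed: final G1 returns to the first vertex.

**Shape 3** — `<polygon>` regular polygon, stroke `#ff00ff` → engrave (S137, F3647). Machine vertices: (223.693,24.164) → (209.665,53.625) → (242.193,51.043) → (223.693,24.164). Closed: final G1 returns to the first vertex.

**Shape 4** — `<path>` regular polygon, stroke `#ff00ff` → engrave (S137, F3647). Machine vertices: (14.733,85.824) → (94.244,133.499) → (141.919,53.988) → (62.408,6.313) → (14.733,85.824). Closed: final G1 returns to the first vertex.

**Shape 5** — `<rect>` rectangle, stroke `#ff00ff` → engrave (S137, F3647). Machine vertices: (8.544,113.741) → (109.119,113.741) → (109.119,107.096) → (8.544,107.096) → (8.544,113.741). Closed: final G1 returns to the first vertex.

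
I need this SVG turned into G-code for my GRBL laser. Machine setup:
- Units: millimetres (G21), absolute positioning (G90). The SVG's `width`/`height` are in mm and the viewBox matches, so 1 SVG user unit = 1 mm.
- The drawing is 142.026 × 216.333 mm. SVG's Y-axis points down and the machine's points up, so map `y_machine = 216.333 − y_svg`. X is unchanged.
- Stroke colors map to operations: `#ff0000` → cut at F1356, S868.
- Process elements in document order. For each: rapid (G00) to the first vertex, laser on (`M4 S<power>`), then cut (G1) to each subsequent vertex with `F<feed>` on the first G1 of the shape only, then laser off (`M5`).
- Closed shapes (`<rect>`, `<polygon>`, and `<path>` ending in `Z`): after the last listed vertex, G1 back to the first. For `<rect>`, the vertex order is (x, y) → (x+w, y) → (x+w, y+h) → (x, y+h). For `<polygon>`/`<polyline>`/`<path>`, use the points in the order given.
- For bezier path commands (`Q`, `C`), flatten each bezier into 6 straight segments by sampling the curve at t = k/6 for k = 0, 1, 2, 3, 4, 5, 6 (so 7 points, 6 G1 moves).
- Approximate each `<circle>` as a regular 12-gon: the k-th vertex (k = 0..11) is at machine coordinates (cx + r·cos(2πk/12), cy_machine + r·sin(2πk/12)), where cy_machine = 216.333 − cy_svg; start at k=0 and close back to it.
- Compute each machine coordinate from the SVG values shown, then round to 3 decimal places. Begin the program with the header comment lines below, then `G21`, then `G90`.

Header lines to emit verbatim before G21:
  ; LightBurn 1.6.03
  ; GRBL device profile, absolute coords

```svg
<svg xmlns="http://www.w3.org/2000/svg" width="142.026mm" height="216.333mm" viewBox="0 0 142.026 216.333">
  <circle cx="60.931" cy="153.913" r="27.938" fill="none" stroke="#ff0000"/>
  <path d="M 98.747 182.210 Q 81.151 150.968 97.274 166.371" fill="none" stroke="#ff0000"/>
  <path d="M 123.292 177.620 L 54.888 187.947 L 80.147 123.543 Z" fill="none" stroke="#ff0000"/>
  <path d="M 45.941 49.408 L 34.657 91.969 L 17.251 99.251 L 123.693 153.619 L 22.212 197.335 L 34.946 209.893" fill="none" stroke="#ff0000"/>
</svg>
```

; LightBurn 1.6.03
; GRBL device profile, absolute coords
G21
G90
G00 X88.869 Y62.420
M4 S868
G1 X85.126 Y76.389 F1356
G1 X74.900 Y86.615
G1 X60.931 Y90.358
G1 X46.962 Y86.615
G1 X36.736 Y76.389
G1 X32.993 Y62.420
G1 X36.736 Y48.451
G1 X46.962 Y38.225
G1 X60.931 Y34.482
G1 X74.900 Y38.225
G1 X85.126 Y48.451
G1 X88.869 Y62.420
M5
G00 X98.747 Y34.123
M4 S868
G1 X93.818 Y43.241 F1356
G1 X90.763 Y49.768
G1 X89.581 Y53.704
G1 X90.272 Y55.048
G1 X92.836 Y53.801
G1 X97.274 Y49.962
M5
G00 X123.292 Y38.713
M4 S868
G1 X54.888 Y28.386 F1356
G1 X80.147 Y92.790
G1 X123.292 Y38.713
M5
G00 X45.941 Y166.925
M4 S868
G1 X34.657 Y124.364 F1356
G1 X17.251 Y117.082
G1 X123.693 Y62.714
G1 X22.212 Y18.998
G1 X34.946 Y6.440
M5

1 u = 1 mm; y_m = 216.333 − y.

[1] `<circle>` circle, #ff0000→cut S868 F1356: (88.869,62.420) → (85.126,76.389) → (74.900,86.615) → (60.931,90.358) → (46.962,86.615) → (36.736,76.389) → (32.993,62.420) → (36.736,48.451) → (46.962,38.225) → (60.931,34.482) → (74.900,38.225) → (85.126,48.451) → (88.869,62.420) (closed)

[2] `<path>` quadratic bezier, #ff0000→cut S868 F1356: (98.747,34.123) → (93.818,43.241) → (90.763,49.768) → (89.581,53.704) → (90.272,55.048) → (92.836,53.801) → (97.274,49.962)

[3] `<path>` regular polygon, #ff0000→cut S868 F1356: (123.292,38.713) → (54.888,28.386) → (80.147,92.790) → (123.292,38.713) (closed)

[4] `<path>` open polyline, #ff0000→cut S868 F1356: (45.941,166.925) → (34.657,124.364) → (17.251,117.082) → (123.693,62.714) → (22.212,18.998) → (34.946,6.440)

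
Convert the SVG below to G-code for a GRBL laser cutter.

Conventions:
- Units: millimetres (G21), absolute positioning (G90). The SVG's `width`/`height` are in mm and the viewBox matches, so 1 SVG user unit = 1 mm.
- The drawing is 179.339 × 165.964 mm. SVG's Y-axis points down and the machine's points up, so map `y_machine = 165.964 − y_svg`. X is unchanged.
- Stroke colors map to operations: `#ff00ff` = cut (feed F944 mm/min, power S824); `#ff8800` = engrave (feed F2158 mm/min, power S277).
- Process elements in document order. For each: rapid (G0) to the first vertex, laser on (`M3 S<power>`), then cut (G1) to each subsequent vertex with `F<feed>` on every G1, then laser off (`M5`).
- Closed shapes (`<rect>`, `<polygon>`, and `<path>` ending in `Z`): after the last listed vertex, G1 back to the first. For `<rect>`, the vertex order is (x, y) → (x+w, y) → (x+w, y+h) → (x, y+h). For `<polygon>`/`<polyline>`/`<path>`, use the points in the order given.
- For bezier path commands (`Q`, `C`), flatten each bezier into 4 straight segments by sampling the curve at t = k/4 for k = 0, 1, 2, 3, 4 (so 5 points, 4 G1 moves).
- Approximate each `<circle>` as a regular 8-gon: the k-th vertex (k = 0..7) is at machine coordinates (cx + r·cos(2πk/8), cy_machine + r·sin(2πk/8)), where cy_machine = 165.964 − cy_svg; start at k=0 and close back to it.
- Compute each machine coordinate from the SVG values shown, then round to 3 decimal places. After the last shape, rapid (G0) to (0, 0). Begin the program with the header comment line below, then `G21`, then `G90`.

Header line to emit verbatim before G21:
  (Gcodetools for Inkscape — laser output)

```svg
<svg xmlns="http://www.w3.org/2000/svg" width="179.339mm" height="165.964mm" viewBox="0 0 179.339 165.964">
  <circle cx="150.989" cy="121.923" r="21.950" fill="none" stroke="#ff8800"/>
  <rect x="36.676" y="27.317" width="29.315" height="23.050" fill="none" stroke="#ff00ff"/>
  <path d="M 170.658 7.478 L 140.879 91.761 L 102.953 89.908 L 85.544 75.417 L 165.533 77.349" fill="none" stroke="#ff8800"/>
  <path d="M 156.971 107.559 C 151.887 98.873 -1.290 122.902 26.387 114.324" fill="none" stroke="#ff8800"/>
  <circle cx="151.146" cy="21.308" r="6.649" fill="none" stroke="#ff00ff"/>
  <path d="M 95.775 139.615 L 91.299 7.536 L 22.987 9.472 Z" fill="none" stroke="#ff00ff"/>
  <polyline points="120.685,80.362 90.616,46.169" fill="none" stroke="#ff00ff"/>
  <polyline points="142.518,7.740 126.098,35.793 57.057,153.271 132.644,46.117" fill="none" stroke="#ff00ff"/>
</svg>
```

viewBox `0 0 179.339 165.964` with mm width/height → 1 unit = 1 mm. Flip: y_m = 165.964 − y_svg.

**Shape 1** — `<circle>` circle, stroke `#ff8800` → engrave (S277, F2158). Machine vertices: (172.939,44.041) → (166.510,59.562) → (150.989,65.991) → (135.468,59.562) → (129.039,44.041) → (135.468,28.520) → (150.989,22.091) → (166.510,28.520) → (172.939,44.041). Closed: final G1 returns to the first vertex.

**Shape 2** — `<rect>` rectangle, stroke `#ff00ff` → cut (S824, F944). Machine vertices: (36.676,138.647) → (65.991,138.647) → (65.991,115.597) → (36.676,115.597) → (36.676,138.647). Closed: final G1 returns to the first vertex.

**Shape 3** — `<path>` open polyline, stroke `#ff8800` → engrave (S277, F2158). Machine vertices: (170.658,158.486) → (140.879,74.203) → (102.953,76.056) → (85.544,90.547) → (165.533,88.615). Open path.

**Shape 4** — `<path>` cubic bezier, stroke `#ff8800` → engrave (S277, F2158). Control points (SVG): P0=(156.971,107.559), P1=(151.887,98.873), P2=(-1.290,122.902), P3=(26.387,114.324); sampled at t=k/4. Machine vertices: (156.971,58.405) → (130.530,59.806) → (79.394,55.063) → (34.400,50.300) → (26.387,51.640). Open path.

**Shape 5** — `<circle>` circle, stroke `#ff00ff` → cut (S824, F944). Machine vertices: (157.795,144.656) → (155.848,149.358) → (151.146,151.305) → (146.444,149.358) → (144.497,144.656) → (146.444,139.954) → (151.146,138.007) → (155.848,139.954) → (157.795,144.656). Closed: final G1 returns to the first vertex.

**Shape 6** — `<path>` closed polygon, stroke `#ff00ff` → cut (S824, F944). Machine vertices: (95.775,26.349) → (91.299,158.428) → (22.987,156.492) → (95.775,26.349). Closed: final G1 returns to the first vertex.

**Shape 7** — `<polyline>` line segment, stroke `#ff00ff` → cut (S824, F944). Machine vertices: (120.685,85.602) → (90.616,119.795). Open path.

**Shape 8** — `<polyline>` open polyline, stroke `#ff00ff` → cut (S824, F944). Machine vertices: (142.518,158.224) → (126.098,130.171) → (57.057,12.693) → (132.644,119.847). Open path.

(Gcodetools for Inkscape — laser output)
G21
G90
G0 X172.939 Y44.041
M3 S277
G1 X166.510 Y59.562 F2158
G1 X150.989 Y65.991 F2158
G1 X135.468 Y59.562 F2158
G1 X129.039 Y44.041 F2158
G1 X135.468 Y28.520 F2158
G1 X150.989 Y22.091 F2158
G1 X166.510 Y28.520 F2158
G1 X172.939 Y44.041 F2158
M5
G0 X36.676 Y138.647
M3 S824
G1 X65.991 Y138.647 F944
G1 X65.991 Y115.597 F944
G1 X36.676 Y115.597 F944
G1 X36.676 Y138.647 F944
M5
G0 X170.658 Y158.486
M3 S277
G1 X140.879 Y74.203 F2158
G1 X102.953 Y76.056 F2158
G1 X85.544 Y90.547 F2158
G1 X165.533 Y88.615 F2158
M5
G0 X156.971 Y58.405
M3 S277
G1 X130.530 Y59.806 F2158
G1 X79.394 Y55.063 F2158
G1 X34.400 Y50.300 F2158
G1 X26.387 Y51.640 F2158
M5
G0 X157.795 Y144.656
M3 S824
G1 X155.848 Y149.358 F944
G1 X151.146 Y151.305 F944
G1 X146.444 Y149.358 F944
G1 X144.497 Y144.656 F944
G1 X146.444 Y139.954 F944
G1 X151.146 Y138.007 F944
G1 X155.848 Y139.954 F944
G1 X157.795 Y144.656 F944
M5
G0 X95.775 Y26.349
M3 S824
G1 X91.299 Y158.428 F944
G1 X22.987 Y156.492 F944
G1 X95.775 Y26.349 F944
M5
G0 X120.685 Y85.602
M3 S824
G1 X90.616 Y119.795 F944
M5
G0 X142.518 Y158.224
M3 S824
G1 X126.098 Y130.171 F944
G1 X57.057 Y12.693 F944
G1 X132.644 Y119.847 F944
M5
G0 X0.000 Y0.000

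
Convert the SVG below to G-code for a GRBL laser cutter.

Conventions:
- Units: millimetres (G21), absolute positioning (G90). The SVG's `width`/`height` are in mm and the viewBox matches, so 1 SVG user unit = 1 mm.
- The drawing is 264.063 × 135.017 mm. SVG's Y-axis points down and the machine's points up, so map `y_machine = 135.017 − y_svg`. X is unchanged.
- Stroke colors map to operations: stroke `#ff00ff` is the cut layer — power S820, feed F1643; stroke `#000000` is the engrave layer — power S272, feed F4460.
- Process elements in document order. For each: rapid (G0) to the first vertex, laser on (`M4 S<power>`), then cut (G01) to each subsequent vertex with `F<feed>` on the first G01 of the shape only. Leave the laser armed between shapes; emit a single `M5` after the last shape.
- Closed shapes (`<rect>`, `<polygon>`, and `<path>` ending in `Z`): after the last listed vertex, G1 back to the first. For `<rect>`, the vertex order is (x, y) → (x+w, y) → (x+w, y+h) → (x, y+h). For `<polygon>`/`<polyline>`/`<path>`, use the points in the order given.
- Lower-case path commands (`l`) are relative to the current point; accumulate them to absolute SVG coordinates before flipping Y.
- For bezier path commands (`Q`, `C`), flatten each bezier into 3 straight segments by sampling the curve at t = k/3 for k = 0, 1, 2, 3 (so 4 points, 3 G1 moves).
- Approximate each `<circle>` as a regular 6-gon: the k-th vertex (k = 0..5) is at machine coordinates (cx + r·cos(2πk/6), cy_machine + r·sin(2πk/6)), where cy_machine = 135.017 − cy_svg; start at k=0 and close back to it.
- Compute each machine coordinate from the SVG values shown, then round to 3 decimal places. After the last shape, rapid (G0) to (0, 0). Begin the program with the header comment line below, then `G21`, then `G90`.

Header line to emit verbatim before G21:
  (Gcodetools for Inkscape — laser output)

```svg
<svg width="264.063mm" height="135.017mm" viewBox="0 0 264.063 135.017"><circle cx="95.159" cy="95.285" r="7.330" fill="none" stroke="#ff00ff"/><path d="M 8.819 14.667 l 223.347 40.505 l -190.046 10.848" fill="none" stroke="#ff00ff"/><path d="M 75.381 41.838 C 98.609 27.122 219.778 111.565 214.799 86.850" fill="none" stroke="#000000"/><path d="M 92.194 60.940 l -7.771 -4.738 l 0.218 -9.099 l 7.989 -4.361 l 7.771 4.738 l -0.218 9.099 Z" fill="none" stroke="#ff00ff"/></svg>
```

Since the viewBox matches the mm dimensions, user units are millimetres directly. The only transform is the Y-flip y_m = 135.017 − y_svg.

Shape 1 is a circle drawn with `<circle>`. Its stroke #ff00ff means cut at S820, F1643. After flipping Y the toolpath is (102.489,39.732) → (98.824,46.080) → (91.494,46.080) → (87.829,39.732) → (91.494,33.384) → (98.824,33.384) → (102.489,39.732), returning to the start.

Shape 2 is a open polyline drawn with `<path>`. Its stroke #ff00ff means cut at S820, F1643. After flipping Y the toolpath is (8.819,120.350) → (232.166,79.845) → (42.120,68.997).

Shape 3 is a cubic bezier drawn with `<path>`. Its stroke #000000 means engrave at S272, F4460. After flipping Y the toolpath is (75.381,93.179) → (122.956,82.557) → (186.028,52.123) → (214.799,48.167).

Shape 4 is a regular polygon drawn with `<path>`. Its stroke #ff00ff means cut at S820, F1643. After flipping Y the toolpath is (92.194,74.077) → (84.423,78.815) → (84.641,87.914) → (92.630,92.275) → (100.401,87.537) → (100.183,78.438) → (92.194,74.077), returning to the start.

(Gcodetools for Inkscape — laser output)
G21
G90
G0 X102.489 Y39.732
M4 S820
G01 X98.824 Y46.080 F1643
G01 X91.494 Y46.080
G01 X87.829 Y39.732
G01 X91.494 Y33.384
G01 X98.824 Y33.384
G01 X102.489 Y39.732
G0 X8.819 Y120.350
M4 S820
G01 X232.166 Y79.845 F1643
G01 X42.120 Y68.997
G0 X75.381 Y93.179
M4 S272
G01 X122.956 Y82.557 F4460
G01 X186.028 Y52.123
G01 X214.799 Y48.167
G0 X92.194 Y74.077
M4 S820
G01 X84.423 Y78.815 F1643
G01 X84.641 Y87.914
G01 X92.630 Y92.275
G01 X100.401 Y87.537
G01 X100.183 Y78.438
G01 X92.194 Y74.077
M5
G0 X0.000 Y0.000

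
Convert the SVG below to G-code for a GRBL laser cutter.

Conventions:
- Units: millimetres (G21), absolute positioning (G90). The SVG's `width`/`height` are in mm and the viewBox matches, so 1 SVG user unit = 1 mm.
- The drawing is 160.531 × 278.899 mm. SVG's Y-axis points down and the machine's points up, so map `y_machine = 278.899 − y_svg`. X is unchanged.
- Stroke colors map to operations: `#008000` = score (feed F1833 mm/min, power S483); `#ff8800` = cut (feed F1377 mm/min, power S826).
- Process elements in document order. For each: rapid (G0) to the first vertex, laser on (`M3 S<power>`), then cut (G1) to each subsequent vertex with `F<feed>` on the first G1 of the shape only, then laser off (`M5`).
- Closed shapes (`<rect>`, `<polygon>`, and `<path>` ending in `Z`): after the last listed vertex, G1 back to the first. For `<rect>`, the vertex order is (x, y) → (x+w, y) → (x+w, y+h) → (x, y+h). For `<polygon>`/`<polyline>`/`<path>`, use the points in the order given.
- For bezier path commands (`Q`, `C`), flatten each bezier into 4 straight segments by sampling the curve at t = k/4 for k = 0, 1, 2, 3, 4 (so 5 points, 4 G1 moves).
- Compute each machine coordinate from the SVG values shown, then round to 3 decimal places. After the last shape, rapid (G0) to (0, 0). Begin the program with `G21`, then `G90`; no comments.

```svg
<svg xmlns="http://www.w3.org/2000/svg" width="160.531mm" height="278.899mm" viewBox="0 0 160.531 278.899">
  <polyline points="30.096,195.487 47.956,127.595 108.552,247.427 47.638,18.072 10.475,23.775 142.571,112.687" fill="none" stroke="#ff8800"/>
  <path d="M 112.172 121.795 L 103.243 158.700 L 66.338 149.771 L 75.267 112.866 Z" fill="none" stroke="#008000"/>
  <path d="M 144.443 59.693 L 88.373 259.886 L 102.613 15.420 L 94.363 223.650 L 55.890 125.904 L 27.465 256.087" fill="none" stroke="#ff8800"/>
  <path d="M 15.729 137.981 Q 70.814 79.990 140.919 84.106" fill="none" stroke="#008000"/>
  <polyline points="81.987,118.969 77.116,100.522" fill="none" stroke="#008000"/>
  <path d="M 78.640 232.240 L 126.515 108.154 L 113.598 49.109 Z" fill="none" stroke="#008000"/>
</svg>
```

G21
G90
G0 X30.096 Y83.412
M3 S826
G1 X47.956 Y151.304 F1377
G1 X108.552 Y31.472
G1 X47.638 Y260.827
G1 X10.475 Y255.124
G1 X142.571 Y166.212
M5
G0 X112.172 Y157.104
M3 S483
G1 X103.243 Y120.199 F1833
G1 X66.338 Y129.128
G1 X75.267 Y166.033
G1 X112.172 Y157.104
M5
G0 X144.443 Y219.206
M3 S826
G1 X88.373 Y19.013 F1377
G1 X102.613 Y263.479
G1 X94.363 Y55.249
G1 X55.890 Y152.995
G1 X27.465 Y22.812
M5
G0 X15.729 Y140.918
M3 S483
G1 X44.210 Y166.032 F1833
G1 X74.569 Y183.382
G1 X106.805 Y192.969
G1 X140.919 Y194.793
M5
G0 X81.987 Y159.930
M3 S483
G1 X77.116 Y178.377 F1833
M5
G0 X78.640 Y46.659
M3 S483
G1 X126.515 Y170.745 F1833
G1 X113.598 Y229.790
G1 X78.640 Y46.659
M5
G0 X0.000 Y0.000

1 u = 1 mm; y_m = 278.899 − y.

[1] `<polyline>` open polyline, #ff8800→cut S826 F1377: (30.096,83.412) → (47.956,151.304) → (108.552,31.472) → (47.638,260.827) → (10.475,255.124) → (142.571,166.212)

[2] `<path>` regular polygon, #008000→score S483 F1833: (112.172,157.104) → (103.243,120.199) → (66.338,129.128) → (75.267,166.033) → (112.172,157.104) (closed)

[3] `<path>` open polyline, #ff8800→cut S826 F1377: (144.443,219.206) → (88.373,19.013) → (102.613,263.479) → (94.363,55.249) → (55.890,152.995) → (27.465,22.812)

[4] `<path>` quadratic bezier, #008000→score S483 F1833: (15.729,140.918) → (44.210,166.032) → (74.569,183.382) → (106.805,192.969) → (140.919,194.793)

[5] `<polyline>` line segment, #008000→score S483 F1833: (81.987,159.930) → (77.116,178.377)

[6] `<path>` closed polygon, #008000→score S483 F1833: (78.640,46.659) → (126.515,170.745) → (113.598,229.790) → (78.640,46.659) (closed)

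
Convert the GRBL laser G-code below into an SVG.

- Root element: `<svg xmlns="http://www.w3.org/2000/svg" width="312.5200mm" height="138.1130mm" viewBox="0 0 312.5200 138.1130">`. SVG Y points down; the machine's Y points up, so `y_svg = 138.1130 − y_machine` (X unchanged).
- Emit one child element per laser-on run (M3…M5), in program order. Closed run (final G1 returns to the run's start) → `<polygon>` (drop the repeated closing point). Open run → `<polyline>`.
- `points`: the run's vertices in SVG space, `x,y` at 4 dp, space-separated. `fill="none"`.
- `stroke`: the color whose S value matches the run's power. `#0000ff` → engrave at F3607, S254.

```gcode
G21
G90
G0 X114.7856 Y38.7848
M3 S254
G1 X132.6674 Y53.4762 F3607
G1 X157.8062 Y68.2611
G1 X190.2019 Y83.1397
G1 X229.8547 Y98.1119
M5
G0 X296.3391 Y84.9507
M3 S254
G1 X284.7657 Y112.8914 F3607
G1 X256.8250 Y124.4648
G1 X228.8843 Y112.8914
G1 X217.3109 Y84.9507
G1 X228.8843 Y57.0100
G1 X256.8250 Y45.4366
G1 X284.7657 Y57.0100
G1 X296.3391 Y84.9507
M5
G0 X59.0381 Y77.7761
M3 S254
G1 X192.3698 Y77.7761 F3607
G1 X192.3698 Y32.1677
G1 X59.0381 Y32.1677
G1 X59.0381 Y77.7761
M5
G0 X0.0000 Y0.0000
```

<svg xmlns="http://www.w3.org/2000/svg" width="312.5200mm" height="138.1130mm" viewBox="0 0 312.5200 138.1130">
  <polyline points="114.7856,99.3282 132.6674,84.6368 157.8062,69.8519 190.2019,54.9733 229.8547,40.0011" fill="none" stroke="#0000ff"/>
  <polygon points="296.3391,53.1623 284.7657,25.2216 256.8250,13.6482 228.8843,25.2216 217.3109,53.1623 228.8843,81.1030 256.8250,92.6764 284.7657,81.1030" fill="none" stroke="#0000ff"/>
  <polygon points="59.0381,60.3369 192.3698,60.3369 192.3698,105.9453 59.0381,105.9453" fill="none" stroke="#0000ff"/>
</svg>

Machine Y-up, SVG Y-down with viewBox height 138.1130, so y_svg = 138.1130 − y_machine; X carries over. Every run uses S254, so all elements get stroke `#0000ff` (engrave).

Run 1: The run is open, so emit a `<polyline>` with points (Y-flipped): 114.7856,99.3282 132.6674,84.6368 157.8062,69.8519 190.2019,54.9733 229.8547,40.0011.

Run 2: The run returns to its start, so emit a `<polygon>` with points (Y-flipped): 296.3391,53.1623 284.7657,25.2216 256.8250,13.6482 228.8843,25.2216 217.3109,53.1623 228.8843,81.1030 256.8250,92.6764 284.7657,81.1030.

Run 3: The run returns to its start, so emit a `<polygon>` with points (Y-flipped): 59.0381,60.3369 192.3698,60.3369 192.3698,105.9453 59.0381,105.9453.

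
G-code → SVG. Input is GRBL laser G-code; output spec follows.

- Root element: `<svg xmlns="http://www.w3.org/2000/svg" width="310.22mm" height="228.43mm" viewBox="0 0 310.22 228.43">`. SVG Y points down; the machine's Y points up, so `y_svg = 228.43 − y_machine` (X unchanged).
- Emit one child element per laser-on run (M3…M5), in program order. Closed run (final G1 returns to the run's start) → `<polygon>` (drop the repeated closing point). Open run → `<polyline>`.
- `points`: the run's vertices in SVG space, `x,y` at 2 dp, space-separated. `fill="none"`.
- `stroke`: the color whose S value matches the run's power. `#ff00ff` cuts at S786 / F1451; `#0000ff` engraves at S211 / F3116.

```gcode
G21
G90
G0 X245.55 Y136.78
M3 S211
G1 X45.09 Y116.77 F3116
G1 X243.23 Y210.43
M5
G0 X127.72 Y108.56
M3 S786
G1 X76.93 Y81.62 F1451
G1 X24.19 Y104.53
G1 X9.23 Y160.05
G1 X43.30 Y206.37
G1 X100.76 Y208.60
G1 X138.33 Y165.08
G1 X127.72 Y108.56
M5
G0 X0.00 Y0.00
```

Machine Y-up, SVG Y-down with viewBox height 228.43, so y_svg = 228.43 − y_machine; X carries over.

Run 1: power S211 maps to stroke `#0000ff` (engrave). The run is open, so emit a `<polyline>` with points (Y-flipped): 245.55,91.65 45.09,111.66 243.23,18.00.

Run 2: the run's S786 means `#ff00ff` (cut). The run returns to its start, so emit a `<polygon>` with points (Y-flipped): 127.72,119.87 76.93,146.81 24.19,123.90 9.23,68.38 43.30,22.06 100.76,19.83 138.33,63.35.

<svg xmlns="http://www.w3.org/2000/svg" width="310.22mm" height="228.43mm" viewBox="0 0 310.22 228.43">
  <polyline points="245.55,91.65 45.09,111.66 243.23,18.00" fill="none" stroke="#0000ff"/>
  <polygon points="127.72,119.87 76.93,146.81 24.19,123.90 9.23,68.38 43.30,22.06 100.76,19.83 138.33,63.35" fill="none" stroke="#ff00ff"/>
</svg>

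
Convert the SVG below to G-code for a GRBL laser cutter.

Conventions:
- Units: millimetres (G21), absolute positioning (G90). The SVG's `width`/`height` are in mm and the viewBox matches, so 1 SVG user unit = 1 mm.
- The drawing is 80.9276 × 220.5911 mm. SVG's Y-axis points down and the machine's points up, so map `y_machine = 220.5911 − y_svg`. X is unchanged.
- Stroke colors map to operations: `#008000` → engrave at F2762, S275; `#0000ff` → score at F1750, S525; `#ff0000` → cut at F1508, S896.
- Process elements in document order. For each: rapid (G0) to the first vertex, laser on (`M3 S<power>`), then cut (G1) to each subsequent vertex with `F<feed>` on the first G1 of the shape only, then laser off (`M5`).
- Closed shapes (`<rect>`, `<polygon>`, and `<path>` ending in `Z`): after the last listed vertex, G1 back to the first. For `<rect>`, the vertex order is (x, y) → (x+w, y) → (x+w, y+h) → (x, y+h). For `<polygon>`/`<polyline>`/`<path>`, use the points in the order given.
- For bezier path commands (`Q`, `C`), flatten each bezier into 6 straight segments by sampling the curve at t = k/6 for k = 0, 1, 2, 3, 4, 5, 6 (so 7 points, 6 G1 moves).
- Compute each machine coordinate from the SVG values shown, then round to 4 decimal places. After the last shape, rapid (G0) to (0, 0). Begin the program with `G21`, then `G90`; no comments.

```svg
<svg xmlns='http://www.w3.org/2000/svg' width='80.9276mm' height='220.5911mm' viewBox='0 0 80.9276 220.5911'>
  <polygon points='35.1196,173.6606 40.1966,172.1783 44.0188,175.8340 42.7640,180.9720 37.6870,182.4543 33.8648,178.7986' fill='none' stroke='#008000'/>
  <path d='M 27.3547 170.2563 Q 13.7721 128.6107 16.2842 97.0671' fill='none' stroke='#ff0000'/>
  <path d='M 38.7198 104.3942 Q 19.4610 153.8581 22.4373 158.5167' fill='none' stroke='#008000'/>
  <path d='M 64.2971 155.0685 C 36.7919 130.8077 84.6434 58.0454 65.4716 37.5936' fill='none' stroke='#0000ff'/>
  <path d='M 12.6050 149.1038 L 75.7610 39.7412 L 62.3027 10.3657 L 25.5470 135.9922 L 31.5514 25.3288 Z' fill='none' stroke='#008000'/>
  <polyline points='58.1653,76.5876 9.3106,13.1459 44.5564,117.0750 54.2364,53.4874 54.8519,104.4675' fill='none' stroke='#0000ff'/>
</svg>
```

1 u = 1 mm; y_m = 220.5911 − y.

[1] `<polygon>` regular polygon, #008000→engrave S275 F2762: (35.1196,46.9305) → (40.1966,48.4128) → (44.0188,44.7571) → (42.7640,39.6191) → (37.6870,38.1368) → (33.8648,41.7925) → (35.1196,46.9305) (closed)

[2] `<path>` quadratic bezier, #ff0000→cut S896 F1508: (27.3547,50.3348) → (23.2742,63.9361) → (20.0879,76.9761) → (17.7958,89.4549) → (16.3978,101.3725) → (15.8939,112.7289) → (16.2842,123.5240)

[3] `<path>` quadratic bezier, #008000→engrave S275 F2762: (38.7198,116.1969) → (32.9178,100.9535) → (28.3512,88.1993) → (25.0198,77.9343) → (22.9237,70.1585) → (22.0628,64.8719) → (22.4373,62.0744)

[4] `<path>` cubic bezier, #0000ff→score S525 F1750: (64.2971,65.5226) → (56.1651,81.2281) → (56.6375,102.2168) → (61.7593,125.6884) → (67.5756,148.8426) → (70.1314,168.8791) → (65.4716,182.9975)

[5] `<path>` closed polygon, #008000→engrave S275 F2762: (12.6050,71.4873) → (75.7610,180.8499) → (62.3027,210.2254) → (25.5470,84.5989) → (31.5514,195.2623) → (12.6050,71.4873) (closed)

[6] `<polyline>` open polyline, #0000ff→score S525 F1750: (58.1653,144.0035) → (9.3106,207.4452) → (44.5564,103.5161) → (54.2364,167.1037) → (54.8519,116.1236)

G21
G90
G0 X35.1196 Y46.9305
M3 S275
G1 X40.1966 Y48.4128 F2762
G1 X44.0188 Y44.7571
G1 X42.7640 Y39.6191
G1 X37.6870 Y38.1368
G1 X33.8648 Y41.7925
G1 X35.1196 Y46.9305
M5
G0 X27.3547 Y50.3348
M3 S896
G1 X23.2742 Y63.9361 F1508
G1 X20.0879 Y76.9761
G1 X17.7958 Y89.4549
G1 X16.3978 Y101.3725
G1 X15.8939 Y112.7289
G1 X16.2842 Y123.5240
M5
G0 X38.7198 Y116.1969
M3 S275
G1 X32.9178 Y100.9535 F2762
G1 X28.3512 Y88.1993
G1 X25.0198 Y77.9343
G1 X22.9237 Y70.1585
G1 X22.0628 Y64.8719
G1 X22.4373 Y62.0744
M5
G0 X64.2971 Y65.5226
M3 S525
G1 X56.1651 Y81.2281 F1750
G1 X56.6375 Y102.2168
G1 X61.7593 Y125.6884
G1 X67.5756 Y148.8426
G1 X70.1314 Y168.8791
G1 X65.4716 Y182.9975
M5
G0 X12.6050 Y71.4873
M3 S275
G1 X75.7610 Y180.8499 F2762
G1 X62.3027 Y210.2254
G1 X25.5470 Y84.5989
G1 X31.5514 Y195.2623
G1 X12.6050 Y71.4873
M5
G0 X58.1653 Y144.0035
M3 S525
G1 X9.3106 Y207.4452 F1750
G1 X44.5564 Y103.5161
G1 X54.2364 Y167.1037
G1 X54.8519 Y116.1236
M5
G0 X0.0000 Y0.0000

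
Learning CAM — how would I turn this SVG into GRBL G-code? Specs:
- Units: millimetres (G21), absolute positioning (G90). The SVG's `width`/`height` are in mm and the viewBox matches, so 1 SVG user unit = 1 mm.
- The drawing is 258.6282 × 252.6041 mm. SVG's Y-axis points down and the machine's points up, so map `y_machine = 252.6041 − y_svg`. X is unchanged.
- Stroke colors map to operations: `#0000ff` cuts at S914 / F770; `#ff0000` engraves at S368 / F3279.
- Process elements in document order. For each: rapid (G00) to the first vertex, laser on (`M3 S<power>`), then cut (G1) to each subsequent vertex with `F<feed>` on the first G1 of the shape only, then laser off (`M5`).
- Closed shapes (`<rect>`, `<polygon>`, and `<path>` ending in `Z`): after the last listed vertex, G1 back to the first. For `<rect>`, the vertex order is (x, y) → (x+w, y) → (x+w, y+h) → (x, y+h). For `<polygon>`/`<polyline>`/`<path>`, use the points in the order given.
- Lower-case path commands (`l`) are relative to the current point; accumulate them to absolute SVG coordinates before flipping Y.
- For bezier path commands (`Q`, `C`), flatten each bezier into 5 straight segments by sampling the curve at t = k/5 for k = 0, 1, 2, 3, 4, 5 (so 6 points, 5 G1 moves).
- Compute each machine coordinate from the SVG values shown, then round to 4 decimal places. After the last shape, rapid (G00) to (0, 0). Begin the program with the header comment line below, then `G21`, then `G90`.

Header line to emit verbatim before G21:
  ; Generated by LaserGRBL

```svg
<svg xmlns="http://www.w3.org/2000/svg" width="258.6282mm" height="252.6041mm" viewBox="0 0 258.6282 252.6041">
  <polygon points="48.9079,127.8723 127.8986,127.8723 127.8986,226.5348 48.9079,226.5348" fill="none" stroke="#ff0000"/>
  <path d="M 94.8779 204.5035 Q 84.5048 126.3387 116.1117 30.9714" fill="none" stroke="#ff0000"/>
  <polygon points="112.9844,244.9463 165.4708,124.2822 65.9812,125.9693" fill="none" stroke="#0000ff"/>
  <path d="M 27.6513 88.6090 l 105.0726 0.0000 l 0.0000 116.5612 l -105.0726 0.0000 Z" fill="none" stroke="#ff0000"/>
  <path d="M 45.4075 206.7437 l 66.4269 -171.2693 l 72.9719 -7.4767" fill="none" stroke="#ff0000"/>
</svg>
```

; Generated by LaserGRBL
G21
G90
G00 X48.9079 Y124.7318
M3 S368
G1 X127.8986 Y124.7318 F3279
G1 X127.8986 Y26.0693
G1 X48.9079 Y26.0693
G1 X48.9079 Y124.7318
M5
G00 X94.8779 Y48.1006
M3 S368
G1 X92.4079 Y80.0546 F3279
G1 X93.2962 Y113.3848
G1 X97.5430 Y148.0913
G1 X105.1481 Y184.1739
G1 X116.1117 Y221.6327
M5
G00 X112.9844 Y7.6578
M3 S914
G1 X165.4708 Y128.3219 F770
G1 X65.9812 Y126.6348
G1 X112.9844 Y7.6578
M5
G00 X27.6513 Y163.9951
M3 S368
G1 X132.7239 Y163.9951 F3279
G1 X132.7239 Y47.4339
G1 X27.6513 Y47.4339
G1 X27.6513 Y163.9951
M5
G00 X45.4075 Y45.8604
M3 S368
G1 X111.8344 Y217.1297 F3279
G1 X184.8063 Y224.6064
M5
G00 X0.0000 Y0.0000

1 u = 1 mm; y_m = 252.6041 − y.

[1] `<polygon>` rectangle, #ff0000→engrave S368 F3279: (48.9079,124.7318) → (127.8986,124.7318) → (127.8986,26.0693) → (48.9079,26.0693) → (48.9079,124.7318) (closed)

[2] `<path>` quadratic bezier, #ff0000→engrave S368 F3279: (94.8779,48.1006) → (92.4079,80.0546) → (93.2962,113.3848) → (97.5430,148.0913) → (105.1481,184.1739) → (116.1117,221.6327)

[3] `<polygon>` closed polygon, #0000ff→cut S914 F770: (112.9844,7.6578) → (165.4708,128.3219) → (65.9812,126.6348) → (112.9844,7.6578) (closed)

[4] `<path>` rectangle, #ff0000→engrave S368 F3279: (27.6513,163.9951) → (132.7239,163.9951) → (132.7239,47.4339) → (27.6513,47.4339) → (27.6513,163.9951) (closed)

[5] `<path>` open polyline, #ff0000→engrave S368 F3279: (45.4075,45.8604) → (111.8344,217.1297) → (184.8063,224.6064)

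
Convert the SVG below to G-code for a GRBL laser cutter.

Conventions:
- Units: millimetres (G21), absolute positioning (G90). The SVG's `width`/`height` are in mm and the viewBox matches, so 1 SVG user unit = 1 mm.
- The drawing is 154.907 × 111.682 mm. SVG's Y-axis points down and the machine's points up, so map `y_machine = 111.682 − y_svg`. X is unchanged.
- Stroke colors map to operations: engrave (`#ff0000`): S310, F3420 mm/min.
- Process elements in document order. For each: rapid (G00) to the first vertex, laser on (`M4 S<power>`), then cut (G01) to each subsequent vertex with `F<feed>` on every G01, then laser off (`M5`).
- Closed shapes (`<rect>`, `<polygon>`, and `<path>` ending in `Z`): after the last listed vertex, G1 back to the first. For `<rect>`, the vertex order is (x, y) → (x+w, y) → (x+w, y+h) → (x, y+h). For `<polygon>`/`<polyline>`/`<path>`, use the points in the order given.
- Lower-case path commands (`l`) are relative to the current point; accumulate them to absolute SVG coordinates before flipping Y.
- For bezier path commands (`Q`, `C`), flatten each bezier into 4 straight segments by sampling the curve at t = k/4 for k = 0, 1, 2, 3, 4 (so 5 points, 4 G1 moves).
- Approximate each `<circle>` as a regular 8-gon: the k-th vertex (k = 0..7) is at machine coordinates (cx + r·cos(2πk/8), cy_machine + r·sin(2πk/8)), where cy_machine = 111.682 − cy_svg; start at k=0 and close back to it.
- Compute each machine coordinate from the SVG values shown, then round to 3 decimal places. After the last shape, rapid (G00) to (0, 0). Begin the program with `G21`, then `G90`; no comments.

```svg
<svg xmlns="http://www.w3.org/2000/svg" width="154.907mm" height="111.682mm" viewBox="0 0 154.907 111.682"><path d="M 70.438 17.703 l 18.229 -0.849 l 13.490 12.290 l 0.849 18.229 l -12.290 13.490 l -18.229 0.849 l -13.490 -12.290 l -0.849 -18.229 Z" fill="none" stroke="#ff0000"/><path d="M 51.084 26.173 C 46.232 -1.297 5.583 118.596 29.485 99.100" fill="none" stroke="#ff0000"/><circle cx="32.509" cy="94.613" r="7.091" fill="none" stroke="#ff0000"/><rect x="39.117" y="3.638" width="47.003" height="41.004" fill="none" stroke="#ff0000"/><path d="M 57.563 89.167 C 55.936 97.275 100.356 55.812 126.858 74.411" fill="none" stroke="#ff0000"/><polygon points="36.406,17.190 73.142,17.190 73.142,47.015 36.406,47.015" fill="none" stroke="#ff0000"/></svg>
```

G21
G90
G00 X70.438 Y93.979
M4 S310
G01 X88.667 Y94.828 F3420
G01 X102.157 Y82.538 F3420
G01 X103.006 Y64.309 F3420
G01 X90.716 Y50.819 F3420
G01 X72.487 Y49.970 F3420
G01 X58.997 Y62.260 F3420
G01 X58.148 Y80.489 F3420
G01 X70.438 Y93.979 F3420
M5
G00 X51.084 Y85.509
M4 S310
G01 X42.301 Y82.961 F3420
G01 X29.502 Y52.036 F3420
G01 X22.094 Y19.615 F3420
G01 X29.485 Y12.582 F3420
M5
G00 X39.600 Y17.069
M4 S310
G01 X37.523 Y22.083 F3420
G01 X32.509 Y24.160 F3420
G01 X27.495 Y22.083 F3420
G01 X25.418 Y17.069 F3420
G01 X27.495 Y12.055 F3420
G01 X32.509 Y9.978 F3420
G01 X37.523 Y12.055 F3420
G01 X39.600 Y17.069 F3420
M5
G00 X39.117 Y108.044
M4 S310
G01 X86.120 Y108.044 F3420
G01 X86.120 Y67.040 F3420
G01 X39.117 Y67.040 F3420
G01 X39.117 Y108.044 F3420
M5
G00 X57.563 Y22.515
M4 S310
G01 X63.977 Y24.016 F3420
G01 X81.662 Y33.827 F3420
G01 X104.621 Y41.672 F3420
G01 X126.858 Y37.271 F3420
M5
G00 X36.406 Y94.492
M4 S310
G01 X73.142 Y94.492 F3420
G01 X73.142 Y64.667 F3420
G01 X36.406 Y64.667 F3420
G01 X36.406 Y94.492 F3420
M5
G00 X0.000 Y0.000

Since the viewBox matches the mm dimensions, user units are millimetres directly. The only transform is the Y-flip y_m = 111.682 − y_svg.

Shape 1 is a regular polygon drawn with `<path>`. Its stroke #ff0000 means engrave at S310, F3420. After flipping Y the toolpath is (70.438,93.979) → (88.667,94.828) → (102.157,82.538) → (103.006,64.309) → (90.716,50.819) → (72.487,49.970) → (58.997,62.260) → (58.148,80.489) → (70.438,93.979), returning to the start.

Shape 2 is a cubic bezier drawn with `<path>`. Its stroke #ff0000 means engrave at S310, F3420. After flipping Y the toolpath is (51.084,85.509) → (42.301,82.961) → (29.502,52.036) → (22.094,19.615) → (29.485,12.582).

Shape 3 is a circle drawn with `<circle>`. Its stroke #ff0000 means engrave at S310, F3420. After flipping Y the toolpath is (39.600,17.069) → (37.523,22.083) → (32.509,24.160) → (27.495,22.083) → (25.418,17.069) → (27.495,12.055) → (32.509,9.978) → (37.523,12.055) → (39.600,17.069), returning to the start.

Shape 4 is a rectangle drawn with `<rect>`. Its stroke #ff0000 means engrave at S310, F3420. After flipping Y the toolpath is (39.117,108.044) → (86.120,108.044) → (86.120,67.040) → (39.117,67.040) → (39.117,108.044), returning to the start.

Shape 5 is a cubic bezier drawn with `<path>`. Its stroke #ff0000 means engrave at S310, F3420. After flipping Y the toolpath is (57.563,22.515) → (63.977,24.016) → (81.662,33.827) → (104.621,41.672) → (126.858,37.271).

Shape 6 is a rectangle drawn with `<polygon>`. Its stroke #ff0000 means engrave at S310, F3420. After flipping Y the toolpath is (36.406,94.492) → (73.142,94.492) → (73.142,64.667) → (36.406,64.667) → (36.406,94.492), returning to the start.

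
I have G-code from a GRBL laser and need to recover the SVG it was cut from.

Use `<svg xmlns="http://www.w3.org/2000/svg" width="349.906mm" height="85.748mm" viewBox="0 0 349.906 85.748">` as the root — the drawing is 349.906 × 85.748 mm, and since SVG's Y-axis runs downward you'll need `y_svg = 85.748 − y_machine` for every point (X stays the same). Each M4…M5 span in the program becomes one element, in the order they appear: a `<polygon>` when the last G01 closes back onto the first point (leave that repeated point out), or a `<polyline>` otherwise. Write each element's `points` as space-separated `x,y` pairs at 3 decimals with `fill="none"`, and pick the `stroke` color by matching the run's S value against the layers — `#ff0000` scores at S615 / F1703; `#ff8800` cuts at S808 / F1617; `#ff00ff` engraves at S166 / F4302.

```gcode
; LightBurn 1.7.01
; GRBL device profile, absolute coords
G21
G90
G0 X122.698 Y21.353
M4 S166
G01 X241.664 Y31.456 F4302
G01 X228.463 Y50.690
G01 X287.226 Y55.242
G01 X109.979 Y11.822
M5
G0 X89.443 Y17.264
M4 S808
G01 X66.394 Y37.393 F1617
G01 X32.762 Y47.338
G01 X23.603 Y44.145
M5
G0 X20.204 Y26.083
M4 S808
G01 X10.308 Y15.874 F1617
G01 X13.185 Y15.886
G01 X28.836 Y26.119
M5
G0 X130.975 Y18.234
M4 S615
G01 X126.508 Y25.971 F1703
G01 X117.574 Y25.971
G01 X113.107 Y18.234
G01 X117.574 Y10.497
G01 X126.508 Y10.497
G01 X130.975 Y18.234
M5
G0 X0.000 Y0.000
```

y_svg = 85.748 − y_m.

[1] S166→`#ff00ff` (engrave); open run; points: 122.698,64.395 241.664,54.292 228.463,35.058 287.226,30.506 109.979,73.926

[2] S808→`#ff8800` (cut); open run; points: 89.443,68.484 66.394,48.355 32.762,38.410 23.603,41.603

[3] S808→`#ff8800` (cut); open run; points: 20.204,59.665 10.308,69.874 13.185,69.862 28.836,59.629

[4] S615→`#ff0000` (score); closed run; points: 130.975,67.514 126.508,59.777 117.574,59.777 113.107,67.514 117.574,75.251 126.508,75.251

<svg xmlns="http://www.w3.org/2000/svg" width="349.906mm" height="85.748mm" viewBox="0 0 349.906 85.748">
  <polyline points="122.698,64.395 241.664,54.292 228.463,35.058 287.226,30.506 109.979,73.926" fill="none" stroke="#ff00ff"/>
  <polyline points="89.443,68.484 66.394,48.355 32.762,38.410 23.603,41.603" fill="none" stroke="#ff8800"/>
  <polyline points="20.204,59.665 10.308,69.874 13.185,69.862 28.836,59.629" fill="none" stroke="#ff8800"/>
  <polygon points="130.975,67.514 126.508,59.777 117.574,59.777 113.107,67.514 117.574,75.251 126.508,75.251" fill="none" stroke="#ff0000"/>
</svg>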